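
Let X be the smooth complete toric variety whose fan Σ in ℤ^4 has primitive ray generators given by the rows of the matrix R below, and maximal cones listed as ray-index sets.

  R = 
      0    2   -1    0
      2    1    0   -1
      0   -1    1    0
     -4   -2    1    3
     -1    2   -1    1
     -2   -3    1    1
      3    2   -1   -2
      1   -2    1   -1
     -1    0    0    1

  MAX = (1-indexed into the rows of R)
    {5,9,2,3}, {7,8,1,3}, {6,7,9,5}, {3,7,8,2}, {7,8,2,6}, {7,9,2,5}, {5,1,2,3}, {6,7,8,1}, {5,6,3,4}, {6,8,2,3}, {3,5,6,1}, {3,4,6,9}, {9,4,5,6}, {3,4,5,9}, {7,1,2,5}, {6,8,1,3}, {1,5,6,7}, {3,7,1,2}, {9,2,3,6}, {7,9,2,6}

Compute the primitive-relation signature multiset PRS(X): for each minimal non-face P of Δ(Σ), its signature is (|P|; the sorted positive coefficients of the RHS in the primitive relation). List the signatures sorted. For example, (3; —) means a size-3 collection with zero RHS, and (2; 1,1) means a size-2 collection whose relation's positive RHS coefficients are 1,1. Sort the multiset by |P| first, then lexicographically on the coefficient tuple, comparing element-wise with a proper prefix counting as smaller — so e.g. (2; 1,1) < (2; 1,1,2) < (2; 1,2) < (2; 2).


14 collections generate NE(X_Σ); each relation:

  P = {5,8}:  v_{5} + v_{8} = 0  ⇒ sig = (2; —)
  P = {1,9}:  v_{1} + v_{9} = v_{5}  ⇒ sig = (2; 1)
  P = {4,7}:  v_{4} + v_{7} = v_{9}  ⇒ sig = (2; 1)
  P = {8,9}:  v_{8} + v_{9} = v_{2} + v_{6}  ⇒ sig = (2; 1,1)
  P = {4,8}:  v_{4} + v_{8} = v_{3} + v_{6} + v_{9}  ⇒ sig = (2; 1,1,1)
  P = {1,4}:  v_{1} + v_{4} = v_{3} + 2·v_{5} + v_{6}  ⇒ sig = (2; 1,1,2)
  P = {2,4}:  v_{2} + v_{4} = v_{3} + 2·v_{9}  ⇒ sig = (2; 1,2)
  P = {1,2,6}:  v_{1} + v_{2} + v_{6} = 0  ⇒ sig = (3; —)
  P = {2,5,6}:  v_{2} + v_{5} + v_{6} = v_{9}  ⇒ sig = (3; 1)
  P = {3,6,7}:  v_{3} + v_{6} + v_{7} = v_{8}  ⇒ sig = (3; 1)
  P = {3,7,9}:  v_{3} + v_{7} + v_{9} = v_{2}  ⇒ sig = (3; 1)
  P = {1,2,8}:  v_{1} + v_{2} + v_{8} = v_{3} + v_{7}  ⇒ sig = (3; 1,1)
  P = {3,5,7}:  v_{3} + v_{5} + v_{7} = v_{1} + v_{2}  ⇒ sig = (3; 1,1)
  P = {3,5,6,9}:  v_{3} + v_{5} + v_{6} + v_{9} = v_{4}  ⇒ sig = (4; 1)

Signatures (|P|; sorted positive RHS coefficients), sorted:
    (2; —)
    (2; 1)
    (2; 1)
    (2; 1,1)
    (2; 1,1,1)
    (2; 1,1,2)
    (2; 1,2)
    (3; —)
    (3; 1)
    (3; 1)
    (3; 1)
    (3; 1,1)
    (3; 1,1)
    (4; 1)


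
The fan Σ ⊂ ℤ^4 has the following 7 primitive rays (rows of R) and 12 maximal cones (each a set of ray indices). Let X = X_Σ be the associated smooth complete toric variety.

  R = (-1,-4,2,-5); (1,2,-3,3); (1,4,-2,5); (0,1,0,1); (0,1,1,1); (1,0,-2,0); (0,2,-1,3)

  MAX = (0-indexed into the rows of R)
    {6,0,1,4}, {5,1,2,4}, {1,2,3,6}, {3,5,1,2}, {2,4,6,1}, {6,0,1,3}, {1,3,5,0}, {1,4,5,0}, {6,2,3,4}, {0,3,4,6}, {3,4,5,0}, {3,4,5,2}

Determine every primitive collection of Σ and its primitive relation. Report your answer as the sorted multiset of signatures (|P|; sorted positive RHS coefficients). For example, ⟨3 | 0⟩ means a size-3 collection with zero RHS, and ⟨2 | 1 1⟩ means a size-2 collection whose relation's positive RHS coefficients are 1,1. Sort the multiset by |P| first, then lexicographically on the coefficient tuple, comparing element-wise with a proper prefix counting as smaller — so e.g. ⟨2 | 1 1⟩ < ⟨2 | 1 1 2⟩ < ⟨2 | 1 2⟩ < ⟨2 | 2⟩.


3 minimal non-faces of Δ(Σ) (on 7 rays):

  {0,2}:  v_{0} + v_{2} = 0  so sig = ⟨2 | 0⟩
  {5,6}:  v_{5} + v_{6} = v_{1}  so sig = ⟨2 | 1⟩
  {1,3,4}:  v_{1} + v_{3} + v_{4} = v_{2}  so sig = ⟨3 | 1⟩

Signatures (|P|; sorted positive RHS coefficients), sorted:
{ ⟨2 | 0⟩,  ⟨2 | 1⟩,  ⟨3 | 1⟩ }


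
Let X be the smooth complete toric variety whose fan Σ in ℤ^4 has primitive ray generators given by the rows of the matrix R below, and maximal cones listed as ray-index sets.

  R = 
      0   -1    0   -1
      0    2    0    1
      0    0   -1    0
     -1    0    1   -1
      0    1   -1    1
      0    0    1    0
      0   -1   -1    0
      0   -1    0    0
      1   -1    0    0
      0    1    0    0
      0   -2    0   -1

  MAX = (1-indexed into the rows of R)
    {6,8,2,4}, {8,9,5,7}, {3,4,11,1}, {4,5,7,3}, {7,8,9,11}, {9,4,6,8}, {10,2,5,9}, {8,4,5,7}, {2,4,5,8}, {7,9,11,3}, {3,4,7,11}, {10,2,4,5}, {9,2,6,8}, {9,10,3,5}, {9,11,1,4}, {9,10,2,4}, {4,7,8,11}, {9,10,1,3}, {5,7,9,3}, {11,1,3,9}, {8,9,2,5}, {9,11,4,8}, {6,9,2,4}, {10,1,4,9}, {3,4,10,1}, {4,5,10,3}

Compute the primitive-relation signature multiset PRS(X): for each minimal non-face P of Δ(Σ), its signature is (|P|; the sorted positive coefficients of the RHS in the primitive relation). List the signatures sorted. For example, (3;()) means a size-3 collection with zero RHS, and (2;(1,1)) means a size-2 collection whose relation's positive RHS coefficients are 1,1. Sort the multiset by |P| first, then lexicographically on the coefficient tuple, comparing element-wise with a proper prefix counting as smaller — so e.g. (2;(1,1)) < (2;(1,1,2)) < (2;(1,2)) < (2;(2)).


22 collections generate NE(X_Σ); each relation:

  {2,11}:  v_{2} + v_{11} = 0  ⟹  sig = (2;())
  {3,6}:  v_{3} + v_{6} = 0  ⟹  sig = (2;())
  {8,10}:  v_{8} + v_{10} = 0  ⟹  sig = (2;())
  {1,2}:  v_{1} + v_{2} = v_{10}  ⟹  sig = (2;(1))
  {1,5}:  v_{1} + v_{5} = v_{3}  ⟹  sig = (2;(1))
  {1,8}:  v_{1} + v_{8} = v_{11}  ⟹  sig = (2;(1))
  {2,7}:  v_{2} + v_{7} = v_{5}  ⟹  sig = (2;(1))
  {3,8}:  v_{3} + v_{8} = v_{7}  ⟹  sig = (2;(1))
  {5,11}:  v_{5} + v_{11} = v_{7}  ⟹  sig = (2;(1))
  {6,7}:  v_{6} + v_{7} = v_{8}  ⟹  sig = (2;(1))
  {7,10}:  v_{7} + v_{10} = v_{3}  ⟹  sig = (2;(1))
  {10,11}:  v_{10} + v_{11} = v_{1}  ⟹  sig = (2;(1))
  {1,6}:  v_{1} + v_{6} = v_{4} + v_{9}  ⟹  sig = (2;(1,1))
  {1,7}:  v_{1} + v_{7} = v_{3} + v_{11}  ⟹  sig = (2;(1,1))
  {2,3}:  v_{2} + v_{3} = v_{5} + v_{10}  ⟹  sig = (2;(1,1))
  {5,6}:  v_{5} + v_{6} = v_{2} + v_{8}  ⟹  sig = (2;(1,1))
  {6,10}:  v_{6} + v_{10} = v_{2} + v_{4} + v_{9}  ⟹  sig = (2;(1,1,1))
  {6,11}:  v_{6} + v_{11} = v_{4} + v_{8} + v_{9}  ⟹  sig = (2;(1,1,1))
  {4,5,9}:  v_{4} + v_{5} + v_{9} = 0  ⟹  sig = (3;())
  {3,4,9}:  v_{3} + v_{4} + v_{9} = v_{1}  ⟹  sig = (3;(1))
  {4,7,9}:  v_{4} + v_{7} + v_{9} = v_{11}  ⟹  sig = (3;(1))
  {2,4,8,9}:  v_{2} + v_{4} + v_{8} + v_{9} = v_{6}  ⟹  sig = (4;(1))

Hence PRS(X_Σ) =
    (2;())
    (2;())
    (2;())
    (2;(1))
    (2;(1))
    (2;(1))
    (2;(1))
    (2;(1))
    (2;(1))
    (2;(1))
    (2;(1))
    (2;(1))
    (2;(1,1))
    (2;(1,1))
    (2;(1,1))
    (2;(1,1))
    (2;(1,1,1))
    (2;(1,1,1))
    (3;())
    (3;(1))
    (3;(1))
    (4;(1))


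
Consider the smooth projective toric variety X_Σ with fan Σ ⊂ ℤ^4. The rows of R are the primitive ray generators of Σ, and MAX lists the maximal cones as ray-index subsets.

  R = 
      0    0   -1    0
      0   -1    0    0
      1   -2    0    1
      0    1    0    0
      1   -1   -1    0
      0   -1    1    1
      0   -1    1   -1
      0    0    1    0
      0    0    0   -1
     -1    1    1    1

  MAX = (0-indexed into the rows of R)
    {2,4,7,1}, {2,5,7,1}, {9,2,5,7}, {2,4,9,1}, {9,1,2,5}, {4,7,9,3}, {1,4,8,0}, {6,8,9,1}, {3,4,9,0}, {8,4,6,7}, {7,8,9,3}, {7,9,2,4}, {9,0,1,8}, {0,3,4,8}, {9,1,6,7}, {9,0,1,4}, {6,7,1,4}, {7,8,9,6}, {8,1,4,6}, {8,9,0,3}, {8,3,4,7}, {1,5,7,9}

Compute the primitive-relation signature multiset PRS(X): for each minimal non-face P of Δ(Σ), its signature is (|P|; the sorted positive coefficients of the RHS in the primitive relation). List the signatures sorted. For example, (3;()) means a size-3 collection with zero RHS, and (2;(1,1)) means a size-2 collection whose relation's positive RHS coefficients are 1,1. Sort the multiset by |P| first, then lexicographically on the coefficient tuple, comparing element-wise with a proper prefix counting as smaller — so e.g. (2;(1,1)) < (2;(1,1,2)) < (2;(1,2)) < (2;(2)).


|primitive collections| = 18. Relations:

  • {0,7}:  v_{0} + v_{7} = 0 ; sig = (2;())
  • {1,3}:  v_{1} + v_{3} = 0 ; sig = (2;())
  • {4,5}:  v_{4} + v_{5} = v_{2} ; sig = (2;(1))
  • {0,6}:  v_{0} + v_{6} = v_{1} + v_{8} ; sig = (2;(1,1))
  • {3,6}:  v_{3} + v_{6} = v_{7} + v_{8} ; sig = (2;(1,1))
  • {5,8}:  v_{5} + v_{8} = v_{1} + v_{7} ; sig = (2;(1,1))
  • {0,5}:  v_{0} + v_{5} = v_{1} + v_{4} + v_{9} ; sig = (2;(1,1,1))
  • {2,8}:  v_{2} + v_{8} = v_{1} + v_{4} + v_{7} ; sig = (2;(1,1,1))
  • {3,5}:  v_{3} + v_{5} = v_{4} + v_{7} + v_{9} ; sig = (2;(1,1,1))
  • {0,2}:  v_{0} + v_{2} = v_{1} + 2·v_{4} + v_{9} ; sig = (2;(1,1,2))
  • {2,3}:  v_{2} + v_{3} = 2·v_{4} + v_{7} + v_{9} ; sig = (2;(1,1,2))
  • {2,6}:  v_{2} + v_{6} = 2·v_{1} + v_{4} + 2·v_{7} ; sig = (2;(1,2,2))
  • {5,6}:  v_{5} + v_{6} = 2·v_{1} + 2·v_{7} ; sig = (2;(2,2))
  • {4,8,9}:  v_{4} + v_{8} + v_{9} = 0 ; sig = (3;())
  • {1,7,8}:  v_{1} + v_{7} + v_{8} = v_{6} ; sig = (3;(1))
  • {4,6,9}:  v_{4} + v_{6} + v_{9} = v_{1} + v_{7} ; sig = (3;(1,1))
  • {1,4,7,9}:  v_{1} + v_{4} + v_{7} + v_{9} = v_{5} ; sig = (4;(1))
  • {1,2,7,9}:  v_{1} + v_{2} + v_{7} + v_{9} = 2·v_{5} ; sig = (4;(2))

so the primitive-relation signature multiset is
[(2;()), (2;()), (2;(1)), (2;(1,1)), (2;(1,1)), (2;(1,1)), (2;(1,1,1)), (2;(1,1,1)), (2;(1,1,1)), (2;(1,1,2)), (2;(1,1,2)), (2;(1,2,2)), (2;(2,2)), (3;()), (3;(1)), (3;(1,1)), (4;(1)), (4;(2))]


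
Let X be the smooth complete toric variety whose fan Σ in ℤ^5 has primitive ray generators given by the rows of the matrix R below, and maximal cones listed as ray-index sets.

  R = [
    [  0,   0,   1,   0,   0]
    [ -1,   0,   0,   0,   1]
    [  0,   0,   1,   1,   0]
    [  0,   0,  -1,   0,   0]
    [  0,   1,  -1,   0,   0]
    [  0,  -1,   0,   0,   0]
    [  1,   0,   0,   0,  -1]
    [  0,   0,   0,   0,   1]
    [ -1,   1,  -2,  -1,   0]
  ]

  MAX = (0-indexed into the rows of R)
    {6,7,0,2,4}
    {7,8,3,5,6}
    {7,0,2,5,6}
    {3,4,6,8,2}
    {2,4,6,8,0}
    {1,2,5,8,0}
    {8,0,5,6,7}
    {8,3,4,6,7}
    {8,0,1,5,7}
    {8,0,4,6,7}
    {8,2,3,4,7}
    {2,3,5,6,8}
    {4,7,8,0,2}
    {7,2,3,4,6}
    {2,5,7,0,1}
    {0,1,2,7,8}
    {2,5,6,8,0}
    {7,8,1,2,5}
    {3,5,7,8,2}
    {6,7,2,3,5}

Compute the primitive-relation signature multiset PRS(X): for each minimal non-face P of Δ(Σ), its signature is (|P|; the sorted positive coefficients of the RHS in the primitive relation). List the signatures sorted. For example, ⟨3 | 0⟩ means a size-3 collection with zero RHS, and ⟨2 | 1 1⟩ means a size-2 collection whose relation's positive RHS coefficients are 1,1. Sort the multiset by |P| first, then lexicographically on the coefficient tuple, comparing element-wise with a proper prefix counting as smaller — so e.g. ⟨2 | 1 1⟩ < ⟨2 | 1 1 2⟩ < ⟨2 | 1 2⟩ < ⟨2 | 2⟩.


|primitive collections| = 7. Relations:

  P = {0,3}:  v_{0} + v_{3} = 0 ; sig = ⟨2 | 0⟩
  P = {1,6}:  v_{1} + v_{6} = 0 ; sig = ⟨2 | 0⟩
  P = {4,5}:  v_{4} + v_{5} = v_{3} ; sig = ⟨2 | 1⟩
  P = {1,4}:  v_{1} + v_{4} = v_{2} + v_{7} + v_{8} ; sig = ⟨2 | 1 1 1⟩
  P = {1,3}:  v_{1} + v_{3} = v_{2} + v_{5} + v_{7} + v_{8} ; sig = ⟨2 | 1 1 1 1⟩
  P = {2,6,7,8}:  v_{2} + v_{6} + v_{7} + v_{8} = v_{4} ; sig = ⟨4 | 1⟩
  P = {0,2,5,7,8}:  v_{0} + v_{2} + v_{5} + v_{7} + v_{8} = v_{1} ; sig = ⟨5 | 1⟩

Signatures (|P|; sorted positive RHS coefficients), sorted:
    |P|=2: 5 collections, coeffs (), (), (1), (1,1,1), (1,1,1,1)
    |P|=4: 1 collection, coeffs (1)
    |P|=5: 1 collection, coeffs (1)


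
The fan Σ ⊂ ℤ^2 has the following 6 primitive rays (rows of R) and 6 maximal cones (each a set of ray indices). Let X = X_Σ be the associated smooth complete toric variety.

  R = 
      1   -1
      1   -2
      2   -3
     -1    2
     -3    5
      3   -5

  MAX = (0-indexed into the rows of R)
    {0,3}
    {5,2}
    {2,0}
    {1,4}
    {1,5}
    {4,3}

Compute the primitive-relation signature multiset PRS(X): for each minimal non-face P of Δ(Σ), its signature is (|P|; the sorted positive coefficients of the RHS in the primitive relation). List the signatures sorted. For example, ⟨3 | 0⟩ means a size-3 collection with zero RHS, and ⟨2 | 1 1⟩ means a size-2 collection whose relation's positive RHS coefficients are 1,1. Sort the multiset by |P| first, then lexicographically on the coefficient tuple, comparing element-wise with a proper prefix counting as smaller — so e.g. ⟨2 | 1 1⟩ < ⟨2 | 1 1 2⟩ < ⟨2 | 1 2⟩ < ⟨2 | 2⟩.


9 collections generate NE(X_Σ); each relation:

  P = {1,3}:  v_{1} + v_{3} = 0  →  sig = ⟨2 | 0⟩
  P = {4,5}:  v_{4} + v_{5} = 0  →  sig = ⟨2 | 0⟩
  P = {0,1}:  v_{0} + v_{1} = v_{2}  →  sig = ⟨2 | 1⟩
  P = {1,2}:  v_{1} + v_{2} = v_{5}  →  sig = ⟨2 | 1⟩
  P = {2,3}:  v_{2} + v_{3} = v_{0}  →  sig = ⟨2 | 1⟩
  P = {2,4}:  v_{2} + v_{4} = v_{3}  →  sig = ⟨2 | 1⟩
  P = {3,5}:  v_{3} + v_{5} = v_{2}  →  sig = ⟨2 | 1⟩
  P = {0,4}:  v_{0} + v_{4} = 2·v_{3}  →  sig = ⟨2 | 2⟩
  P = {0,5}:  v_{0} + v_{5} = 2·v_{2}  →  sig = ⟨2 | 2⟩

Signatures (|P|; sorted positive RHS coefficients), sorted:
    |P|=2: 9 collections, coeffs (), (), (1), (1), (1), (1), (1), (2), (2)


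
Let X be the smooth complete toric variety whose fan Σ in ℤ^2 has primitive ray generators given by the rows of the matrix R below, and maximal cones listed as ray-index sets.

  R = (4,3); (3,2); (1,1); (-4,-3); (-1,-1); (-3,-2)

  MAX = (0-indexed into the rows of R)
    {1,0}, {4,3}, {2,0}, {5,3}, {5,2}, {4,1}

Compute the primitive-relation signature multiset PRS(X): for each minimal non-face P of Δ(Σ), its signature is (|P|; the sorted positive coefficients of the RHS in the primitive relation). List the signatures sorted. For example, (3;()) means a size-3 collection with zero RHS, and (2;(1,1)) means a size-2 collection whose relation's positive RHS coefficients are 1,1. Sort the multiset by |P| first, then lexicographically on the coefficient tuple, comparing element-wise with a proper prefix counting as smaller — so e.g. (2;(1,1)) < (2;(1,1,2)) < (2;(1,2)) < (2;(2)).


|primitive collections| = 9. Relations:

  P = {0,3}:  v_{0} + v_{3} = 0  so sig = (2;())
  P = {1,5}:  v_{1} + v_{5} = 0  so sig = (2;())
  P = {2,4}:  v_{2} + v_{4} = 0  so sig = (2;())
  P = {0,4}:  v_{0} + v_{4} = v_{1}  so sig = (2;(1))
  P = {0,5}:  v_{0} + v_{5} = v_{2}  so sig = (2;(1))
  P = {1,2}:  v_{1} + v_{2} = v_{0}  so sig = (2;(1))
  P = {1,3}:  v_{1} + v_{3} = v_{4}  so sig = (2;(1))
  P = {2,3}:  v_{2} + v_{3} = v_{5}  so sig = (2;(1))
  P = {4,5}:  v_{4} + v_{5} = v_{3}  so sig = (2;(1))

so the primitive-relation signature multiset is
    |P|=2: 9 collections, coeffs (), (), (), (1), (1), (1), (1), (1), (1)


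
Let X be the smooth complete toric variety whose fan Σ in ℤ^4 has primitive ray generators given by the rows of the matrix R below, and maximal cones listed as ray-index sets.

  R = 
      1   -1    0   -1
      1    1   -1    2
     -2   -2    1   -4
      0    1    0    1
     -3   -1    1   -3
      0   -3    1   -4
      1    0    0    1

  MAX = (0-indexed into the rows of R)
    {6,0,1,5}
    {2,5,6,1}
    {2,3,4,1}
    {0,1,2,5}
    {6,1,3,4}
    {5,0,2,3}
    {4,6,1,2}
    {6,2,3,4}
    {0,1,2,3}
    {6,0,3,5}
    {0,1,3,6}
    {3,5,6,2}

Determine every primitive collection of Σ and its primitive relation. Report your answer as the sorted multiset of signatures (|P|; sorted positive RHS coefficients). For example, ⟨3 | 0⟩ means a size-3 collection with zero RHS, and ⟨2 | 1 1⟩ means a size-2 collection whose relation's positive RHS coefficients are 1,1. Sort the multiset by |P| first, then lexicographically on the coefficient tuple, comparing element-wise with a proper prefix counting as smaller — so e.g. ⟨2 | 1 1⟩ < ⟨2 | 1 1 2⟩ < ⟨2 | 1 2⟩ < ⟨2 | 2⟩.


Primitive collections (5):

  {0,4}:  v_{0} + v_{4} = v_{2} ; sig = ⟨2 | 1⟩
  {4,5}:  v_{4} + v_{5} = 2·v_{2} + v_{6} ; sig = ⟨2 | 1 2⟩
  {0,2,6}:  v_{0} + v_{2} + v_{6} = v_{5} ; sig = ⟨3 | 1⟩
  {1,3,5}:  v_{1} + v_{3} + v_{5} = v_{0} ; sig = ⟨3 | 1⟩
  {1,2,3,6}:  v_{1} + v_{2} + v_{3} + v_{6} = 0 ; sig = ⟨4 | 0⟩

Signatures (|P|; sorted positive RHS coefficients), sorted:
[⟨2 | 1⟩, ⟨2 | 1 2⟩, ⟨3 | 1⟩, ⟨3 | 1⟩, ⟨4 | 0⟩]


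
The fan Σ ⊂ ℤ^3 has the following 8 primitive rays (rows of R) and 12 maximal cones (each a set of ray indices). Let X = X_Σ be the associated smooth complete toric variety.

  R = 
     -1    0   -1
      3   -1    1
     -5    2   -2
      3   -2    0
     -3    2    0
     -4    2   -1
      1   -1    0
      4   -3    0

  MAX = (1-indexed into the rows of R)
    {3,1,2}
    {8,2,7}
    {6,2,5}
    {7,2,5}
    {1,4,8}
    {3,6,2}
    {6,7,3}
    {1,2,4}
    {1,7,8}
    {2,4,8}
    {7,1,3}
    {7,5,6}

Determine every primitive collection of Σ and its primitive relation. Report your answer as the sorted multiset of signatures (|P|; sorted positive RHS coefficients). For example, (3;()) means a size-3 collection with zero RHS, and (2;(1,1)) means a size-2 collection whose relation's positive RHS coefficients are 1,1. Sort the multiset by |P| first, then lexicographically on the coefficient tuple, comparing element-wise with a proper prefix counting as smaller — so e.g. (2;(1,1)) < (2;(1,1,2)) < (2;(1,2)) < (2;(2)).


Δ(Σ) — 8 vertices, 14 min non-faces:

  P={4,5}:  v_{4} + v_{5} = 0  ⟹  sig = (2;())
  P={1,5}:  v_{1} + v_{5} = v_{6}  ⟹  sig = (2;(1))
  P={1,6}:  v_{1} + v_{6} = v_{3}  ⟹  sig = (2;(1))
  P={4,6}:  v_{4} + v_{6} = v_{1}  ⟹  sig = (2;(1))
  P={4,7}:  v_{4} + v_{7} = v_{8}  ⟹  sig = (2;(1))
  P={5,8}:  v_{5} + v_{8} = v_{7}  ⟹  sig = (2;(1))
  P={6,8}:  v_{6} + v_{8} = v_{1} + v_{7}  ⟹  sig = (2;(1,1))
  P={3,8}:  v_{3} + v_{8} = 2·v_{1} + v_{7}  ⟹  sig = (2;(1,2))
  P={3,4}:  v_{3} + v_{4} = 2·v_{1}  ⟹  sig = (2;(2))
  P={3,5}:  v_{3} + v_{5} = 2·v_{6}  ⟹  sig = (2;(2))
  P={2,6,7}:  v_{2} + v_{6} + v_{7} = 0  ⟹  sig = (3;())
  P={1,2,7}:  v_{1} + v_{2} + v_{7} = v_{4}  ⟹  sig = (3;(1))
  P={2,3,7}:  v_{2} + v_{3} + v_{7} = v_{1}  ⟹  sig = (3;(1))
  P={1,2,8}:  v_{1} + v_{2} + v_{8} = 2·v_{4}  ⟹  sig = (3;(2))

Signatures (|P|; sorted positive RHS coefficients), sorted:
    (2;())
    (2;(1))
    (2;(1))
    (2;(1))
    (2;(1))
    (2;(1))
    (2;(1,1))
    (2;(1,2))
    (2;(2))
    (2;(2))
    (3;())
    (3;(1))
    (3;(1))
    (3;(2))


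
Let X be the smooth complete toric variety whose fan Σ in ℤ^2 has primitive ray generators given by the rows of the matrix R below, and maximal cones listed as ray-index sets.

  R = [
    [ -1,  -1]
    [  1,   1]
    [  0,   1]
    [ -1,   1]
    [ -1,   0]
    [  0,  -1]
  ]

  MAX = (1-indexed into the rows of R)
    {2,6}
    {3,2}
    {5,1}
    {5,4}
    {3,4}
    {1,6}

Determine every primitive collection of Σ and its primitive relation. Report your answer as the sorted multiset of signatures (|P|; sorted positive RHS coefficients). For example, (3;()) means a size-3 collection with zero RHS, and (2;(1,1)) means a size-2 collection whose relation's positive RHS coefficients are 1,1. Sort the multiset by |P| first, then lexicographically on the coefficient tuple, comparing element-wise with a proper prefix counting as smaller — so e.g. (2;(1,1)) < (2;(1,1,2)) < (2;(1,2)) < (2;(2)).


9 minimal non-faces of Δ(Σ) (on 6 rays):

  P={1,2}:  v_{1} + v_{2} = 0  ⇒ sig = (2;())
  P={3,6}:  v_{3} + v_{6} = 0  ⇒ sig = (2;())
  P={1,3}:  v_{1} + v_{3} = v_{5}  ⇒ sig = (2;(1))
  P={2,5}:  v_{2} + v_{5} = v_{3}  ⇒ sig = (2;(1))
  P={3,5}:  v_{3} + v_{5} = v_{4}  ⇒ sig = (2;(1))
  P={4,6}:  v_{4} + v_{6} = v_{5}  ⇒ sig = (2;(1))
  P={5,6}:  v_{5} + v_{6} = v_{1}  ⇒ sig = (2;(1))
  P={1,4}:  v_{1} + v_{4} = 2·v_{5}  ⇒ sig = (2;(2))
  P={2,4}:  v_{2} + v_{4} = 2·v_{3}  ⇒ sig = (2;(2))

Signatures (|P|; sorted positive RHS coefficients), sorted:
    (2;())
    (2;())
    (2;(1))
    (2;(1))
    (2;(1))
    (2;(1))
    (2;(1))
    (2;(2))
    (2;(2))


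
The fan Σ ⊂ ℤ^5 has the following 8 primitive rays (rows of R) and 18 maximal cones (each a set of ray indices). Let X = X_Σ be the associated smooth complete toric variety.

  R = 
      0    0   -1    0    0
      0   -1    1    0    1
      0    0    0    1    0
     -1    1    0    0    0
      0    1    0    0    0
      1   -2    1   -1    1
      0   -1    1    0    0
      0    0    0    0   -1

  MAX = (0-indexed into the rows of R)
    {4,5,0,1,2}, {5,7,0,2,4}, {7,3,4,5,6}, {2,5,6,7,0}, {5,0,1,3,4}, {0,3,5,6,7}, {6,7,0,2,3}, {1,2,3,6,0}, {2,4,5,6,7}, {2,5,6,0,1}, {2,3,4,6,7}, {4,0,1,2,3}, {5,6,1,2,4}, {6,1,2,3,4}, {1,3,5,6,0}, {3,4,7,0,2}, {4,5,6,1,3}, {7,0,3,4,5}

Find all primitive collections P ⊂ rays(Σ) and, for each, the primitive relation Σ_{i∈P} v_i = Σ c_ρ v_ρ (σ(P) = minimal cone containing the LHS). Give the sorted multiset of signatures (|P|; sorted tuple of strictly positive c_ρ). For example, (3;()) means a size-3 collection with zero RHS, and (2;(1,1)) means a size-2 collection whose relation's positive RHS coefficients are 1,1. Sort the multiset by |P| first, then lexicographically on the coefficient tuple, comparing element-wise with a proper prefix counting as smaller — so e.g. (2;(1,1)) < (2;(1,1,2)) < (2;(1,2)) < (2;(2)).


Primitive collections (3):

  • {1,7}:  v_{1} + v_{7} = v_{6}  ⇒ sig = (2;(1))
  • {0,4,6}:  v_{0} + v_{4} + v_{6} = 0  ⇒ sig = (3;())
  • {2,3,5}:  v_{2} + v_{3} + v_{5} = v_{1}  ⇒ sig = (3;(1))

Sorted signature multiset PRS(X):
[(2;(1)), (3;()), (3;(1))]


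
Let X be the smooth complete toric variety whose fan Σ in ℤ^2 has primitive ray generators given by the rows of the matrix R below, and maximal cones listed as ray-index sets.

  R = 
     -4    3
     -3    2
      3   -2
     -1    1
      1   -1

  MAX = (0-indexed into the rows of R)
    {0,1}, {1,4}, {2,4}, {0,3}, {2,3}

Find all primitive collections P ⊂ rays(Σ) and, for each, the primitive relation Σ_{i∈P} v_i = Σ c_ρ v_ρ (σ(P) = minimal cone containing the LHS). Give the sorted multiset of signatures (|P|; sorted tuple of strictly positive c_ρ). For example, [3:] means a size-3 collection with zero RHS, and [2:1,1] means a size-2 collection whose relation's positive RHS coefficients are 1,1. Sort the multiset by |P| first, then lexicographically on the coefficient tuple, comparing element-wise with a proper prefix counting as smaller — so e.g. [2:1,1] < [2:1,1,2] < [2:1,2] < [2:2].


The 5 primitive collections of Σ (r=5, n=2):

  P={1,2}:  v_{1} + v_{2} = 0 — sig = [2:]
  P={3,4}:  v_{3} + v_{4} = 0 — sig = [2:]
  P={0,2}:  v_{0} + v_{2} = v_{3} — sig = [2:1]
  P={0,4}:  v_{0} + v_{4} = v_{1} — sig = [2:1]
  P={1,3}:  v_{1} + v_{3} = v_{0} — sig = [2:1]

so the primitive-relation signature multiset is
    |P|=2: 5 collections, coeffs (), (), (1), (1), (1)


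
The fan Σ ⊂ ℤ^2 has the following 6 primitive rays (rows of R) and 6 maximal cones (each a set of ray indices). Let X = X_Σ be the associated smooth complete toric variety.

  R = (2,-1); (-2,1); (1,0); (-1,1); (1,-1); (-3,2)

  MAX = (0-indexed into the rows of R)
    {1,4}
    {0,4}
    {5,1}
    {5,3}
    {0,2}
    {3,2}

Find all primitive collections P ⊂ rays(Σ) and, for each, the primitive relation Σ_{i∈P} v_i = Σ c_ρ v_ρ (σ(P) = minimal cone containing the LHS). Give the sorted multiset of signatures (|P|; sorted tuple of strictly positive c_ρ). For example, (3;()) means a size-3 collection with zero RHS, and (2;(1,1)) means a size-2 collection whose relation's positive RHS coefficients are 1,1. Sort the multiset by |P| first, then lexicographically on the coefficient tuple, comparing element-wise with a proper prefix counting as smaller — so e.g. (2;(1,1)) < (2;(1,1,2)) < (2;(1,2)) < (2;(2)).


The 9 primitive collections of Σ (r=6, n=2):

  P={0,1}:  v_{0} + v_{1} = 0 — sig = (2;())
  P={3,4}:  v_{3} + v_{4} = 0 — sig = (2;())
  P={0,3}:  v_{0} + v_{3} = v_{2} — sig = (2;(1))
  P={0,5}:  v_{0} + v_{5} = v_{3} — sig = (2;(1))
  P={1,2}:  v_{1} + v_{2} = v_{3} — sig = (2;(1))
  P={1,3}:  v_{1} + v_{3} = v_{5} — sig = (2;(1))
  P={2,4}:  v_{2} + v_{4} = v_{0} — sig = (2;(1))
  P={4,5}:  v_{4} + v_{5} = v_{1} — sig = (2;(1))
  P={2,5}:  v_{2} + v_{5} = 2·v_{3} — sig = (2;(2))

Signatures (|P|; sorted positive RHS coefficients), sorted:
    (2;())
    (2;())
    (2;(1))
    (2;(1))
    (2;(1))
    (2;(1))
    (2;(1))
    (2;(1))
    (2;(2))


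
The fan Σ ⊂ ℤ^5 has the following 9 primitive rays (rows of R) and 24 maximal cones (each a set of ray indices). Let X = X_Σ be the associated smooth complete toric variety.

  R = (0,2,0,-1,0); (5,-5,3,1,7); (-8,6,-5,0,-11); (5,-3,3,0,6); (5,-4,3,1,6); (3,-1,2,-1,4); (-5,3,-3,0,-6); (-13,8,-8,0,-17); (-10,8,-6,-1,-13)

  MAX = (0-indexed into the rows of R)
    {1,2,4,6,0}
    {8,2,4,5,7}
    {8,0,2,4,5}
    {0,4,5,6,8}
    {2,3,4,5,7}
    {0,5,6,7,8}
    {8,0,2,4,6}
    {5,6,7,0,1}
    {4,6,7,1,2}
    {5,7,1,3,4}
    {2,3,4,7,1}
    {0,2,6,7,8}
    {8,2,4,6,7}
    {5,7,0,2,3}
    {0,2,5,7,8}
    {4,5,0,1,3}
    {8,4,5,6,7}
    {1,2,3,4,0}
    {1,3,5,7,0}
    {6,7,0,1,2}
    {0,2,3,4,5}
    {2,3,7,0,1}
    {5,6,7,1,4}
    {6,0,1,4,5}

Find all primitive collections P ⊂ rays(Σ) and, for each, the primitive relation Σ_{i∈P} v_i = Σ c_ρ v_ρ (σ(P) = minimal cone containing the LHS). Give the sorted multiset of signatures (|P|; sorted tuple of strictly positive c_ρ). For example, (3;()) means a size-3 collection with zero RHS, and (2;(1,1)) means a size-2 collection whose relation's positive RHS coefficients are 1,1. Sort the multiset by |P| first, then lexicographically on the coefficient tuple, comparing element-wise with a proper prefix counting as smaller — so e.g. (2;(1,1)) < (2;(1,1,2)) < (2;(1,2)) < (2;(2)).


Δ(Σ) — 9 vertices, 6 min non-faces:

  P={3,6}:  v_{3} + v_{6} = 0  ⇒ sig = (2;())
  P={1,8}:  v_{1} + v_{8} = v_{6}  ⇒ sig = (2;(1))
  P={3,8}:  v_{3} + v_{8} = v_{2} + v_{5}  ⇒ sig = (2;(1,1))
  P={1,2,5}:  v_{1} + v_{2} + v_{5} = 0  ⇒ sig = (3;())
  P={0,4,7}:  v_{0} + v_{4} + v_{7} = v_{2}  ⇒ sig = (3;(1))
  P={2,5,6}:  v_{2} + v_{5} + v_{6} = v_{8}  ⇒ sig = (3;(1))

Sorted signature multiset PRS(X):
    (2;())
    (2;(1))
    (2;(1,1))
    (3;())
    (3;(1))
    (3;(1))


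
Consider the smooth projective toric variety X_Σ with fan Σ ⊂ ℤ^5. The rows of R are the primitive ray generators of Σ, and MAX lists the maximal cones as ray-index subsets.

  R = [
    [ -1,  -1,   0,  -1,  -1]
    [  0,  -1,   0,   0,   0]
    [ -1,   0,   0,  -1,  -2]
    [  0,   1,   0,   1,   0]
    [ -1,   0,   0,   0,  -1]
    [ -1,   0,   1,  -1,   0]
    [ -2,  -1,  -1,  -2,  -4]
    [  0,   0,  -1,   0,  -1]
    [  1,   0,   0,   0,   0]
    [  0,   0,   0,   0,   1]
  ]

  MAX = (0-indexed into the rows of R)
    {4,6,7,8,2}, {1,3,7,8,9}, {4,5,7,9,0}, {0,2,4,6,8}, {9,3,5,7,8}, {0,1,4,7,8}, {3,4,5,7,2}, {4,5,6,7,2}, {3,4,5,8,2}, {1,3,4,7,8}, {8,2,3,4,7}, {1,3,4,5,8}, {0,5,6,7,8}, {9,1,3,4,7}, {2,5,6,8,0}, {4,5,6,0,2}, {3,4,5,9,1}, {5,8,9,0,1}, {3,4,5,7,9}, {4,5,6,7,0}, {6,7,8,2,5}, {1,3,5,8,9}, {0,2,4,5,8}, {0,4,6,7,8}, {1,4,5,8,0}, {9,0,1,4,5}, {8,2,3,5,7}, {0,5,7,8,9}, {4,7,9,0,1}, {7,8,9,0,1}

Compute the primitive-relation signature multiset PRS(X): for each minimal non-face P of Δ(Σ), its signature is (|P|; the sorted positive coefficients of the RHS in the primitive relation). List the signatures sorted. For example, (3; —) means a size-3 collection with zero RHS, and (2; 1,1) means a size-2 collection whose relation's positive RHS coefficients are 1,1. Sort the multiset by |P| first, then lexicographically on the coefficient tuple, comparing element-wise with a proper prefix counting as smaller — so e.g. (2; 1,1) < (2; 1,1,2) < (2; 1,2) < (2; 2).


|primitive collections| = 11. Relations:

  • {0,3}:  v_{0} + v_{3} = v_{4}  ⟹  sig = (2; 1)
  • {2,9}:  v_{2} + v_{9} = v_{5} + v_{7}  ⟹  sig = (2; 1,1)
  • {1,2}:  v_{1} + v_{2} = v_{0} + v_{4} + v_{8}  ⟹  sig = (2; 1,1,1)
  • {3,6}:  v_{3} + v_{6} = v_{2} + v_{4} + v_{7}  ⟹  sig = (2; 1,1,1)
  • {1,6}:  v_{1} + v_{6} = 2·v_{0} + v_{4} + v_{7} + v_{8}  ⟹  sig = (2; 1,1,1,2)
  • {6,9}:  v_{6} + v_{9} = v_{0} + v_{5} + 2·v_{7}  ⟹  sig = (2; 1,1,2)
  • {4,8,9}:  v_{4} + v_{8} + v_{9} = 0  ⟹  sig = (3; —)
  • {0,2,7}:  v_{0} + v_{2} + v_{7} = v_{6}  ⟹  sig = (3; 1)
  • {1,5,7}:  v_{1} + v_{5} + v_{7} = v_{0}  ⟹  sig = (3; 1)
  • {4,5,7,8}:  v_{4} + v_{5} + v_{7} + v_{8} = v_{2}  ⟹  sig = (4; 1)
  • {4,5,6,8}:  v_{4} + v_{5} + v_{6} + v_{8} = v_{0} + 2·v_{2}  ⟹  sig = (4; 1,2)

Sorted signature multiset PRS(X):
{ (2; 1),  (2; 1,1),  (2; 1,1,1) ×2,  (2; 1,1,1,2),  (2; 1,1,2),  (3; —),  (3; 1) ×2,  (4; 1),  (4; 1,2) }


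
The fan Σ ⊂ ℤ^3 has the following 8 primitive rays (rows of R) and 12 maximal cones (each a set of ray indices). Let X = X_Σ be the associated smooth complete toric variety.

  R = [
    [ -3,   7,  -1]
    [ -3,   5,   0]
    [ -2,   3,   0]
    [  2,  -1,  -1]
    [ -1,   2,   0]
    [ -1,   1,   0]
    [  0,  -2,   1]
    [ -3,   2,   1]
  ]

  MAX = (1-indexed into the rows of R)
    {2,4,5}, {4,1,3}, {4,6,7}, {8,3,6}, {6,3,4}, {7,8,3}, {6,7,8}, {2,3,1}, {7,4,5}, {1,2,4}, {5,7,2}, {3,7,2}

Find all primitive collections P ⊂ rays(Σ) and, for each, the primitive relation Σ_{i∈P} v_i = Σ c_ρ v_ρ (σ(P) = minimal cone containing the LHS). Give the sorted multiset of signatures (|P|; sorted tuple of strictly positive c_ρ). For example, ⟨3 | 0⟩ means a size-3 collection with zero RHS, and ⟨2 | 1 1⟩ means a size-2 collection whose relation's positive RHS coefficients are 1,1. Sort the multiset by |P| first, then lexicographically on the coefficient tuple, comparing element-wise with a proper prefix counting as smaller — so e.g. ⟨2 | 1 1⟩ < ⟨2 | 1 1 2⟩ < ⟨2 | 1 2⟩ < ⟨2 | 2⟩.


Δ(Σ) — 8 vertices, 14 min non-faces:

  • {1,7}:  v_{1} + v_{7} = v_{2}  →  sig = ⟨2 | 1⟩
  • {3,5}:  v_{3} + v_{5} = v_{2}  →  sig = ⟨2 | 1⟩
  • {4,8}:  v_{4} + v_{8} = v_{6}  →  sig = ⟨2 | 1⟩
  • {5,6}:  v_{5} + v_{6} = v_{3}  →  sig = ⟨2 | 1⟩
  • {1,5}:  v_{1} + v_{5} = 2·v_{2} + v_{4}  →  sig = ⟨2 | 1 2⟩
  • {5,8}:  v_{5} + v_{8} = 2·v_{3} + v_{7}  →  sig = ⟨2 | 1 2⟩
  • {1,6}:  v_{1} + v_{6} = 3·v_{3} + v_{4}  →  sig = ⟨2 | 1 3⟩
  • {2,8}:  v_{2} + v_{8} = 3·v_{3} + v_{7}  →  sig = ⟨2 | 1 3⟩
  • {2,6}:  v_{2} + v_{6} = 2·v_{3}  →  sig = ⟨2 | 2⟩
  • {1,8}:  v_{1} + v_{8} = 3·v_{3}  →  sig = ⟨2 | 3⟩
  • {3,4,7}:  v_{3} + v_{4} + v_{7} = 0  →  sig = ⟨3 | 0⟩
  • {2,3,4}:  v_{2} + v_{3} + v_{4} = v_{1}  →  sig = ⟨3 | 1⟩
  • {2,4,7}:  v_{2} + v_{4} + v_{7} = v_{5}  →  sig = ⟨3 | 1⟩
  • {3,6,7}:  v_{3} + v_{6} + v_{7} = v_{8}  →  sig = ⟨3 | 1⟩

Hence PRS(X_Σ) =
{ ⟨2 | 1⟩ ×4,  ⟨2 | 1 2⟩ ×2,  ⟨2 | 1 3⟩ ×2,  ⟨2 | 2⟩,  ⟨2 | 3⟩,  ⟨3 | 0⟩,  ⟨3 | 1⟩ ×3 }


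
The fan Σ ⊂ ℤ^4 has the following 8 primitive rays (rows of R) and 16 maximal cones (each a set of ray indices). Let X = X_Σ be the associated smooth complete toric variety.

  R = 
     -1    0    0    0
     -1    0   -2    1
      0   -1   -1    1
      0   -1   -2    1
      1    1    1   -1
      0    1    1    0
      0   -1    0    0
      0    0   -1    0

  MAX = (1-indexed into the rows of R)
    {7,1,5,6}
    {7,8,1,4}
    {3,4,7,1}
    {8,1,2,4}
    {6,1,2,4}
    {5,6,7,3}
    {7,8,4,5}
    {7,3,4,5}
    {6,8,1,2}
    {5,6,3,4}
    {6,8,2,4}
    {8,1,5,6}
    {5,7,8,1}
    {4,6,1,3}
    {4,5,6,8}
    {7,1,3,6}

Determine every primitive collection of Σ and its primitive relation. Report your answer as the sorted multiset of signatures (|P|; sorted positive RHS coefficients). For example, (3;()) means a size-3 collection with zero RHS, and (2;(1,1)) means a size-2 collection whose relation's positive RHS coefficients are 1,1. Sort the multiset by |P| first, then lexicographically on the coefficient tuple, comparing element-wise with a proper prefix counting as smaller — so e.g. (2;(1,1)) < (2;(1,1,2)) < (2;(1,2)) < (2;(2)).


Σ has 9 primitive collections:

  {3,8}:  v_{3} + v_{8} = v_{4}  →  sig = (2;(1))
  {2,7}:  v_{2} + v_{7} = v_{1} + v_{4}  →  sig = (2;(1,1))
  {2,3}:  v_{2} + v_{3} = v_{1} + 2·v_{4} + v_{6}  →  sig = (2;(1,1,2))
  {2,5}:  v_{2} + v_{5} = v_{6} + 2·v_{8}  →  sig = (2;(1,2))
  {1,3,5}:  v_{1} + v_{3} + v_{5} = 0  →  sig = (3;())
  {6,7,8}:  v_{6} + v_{7} + v_{8} = 0  →  sig = (3;())
  {1,4,5}:  v_{1} + v_{4} + v_{5} = v_{8}  →  sig = (3;(1))
  {4,6,7}:  v_{4} + v_{6} + v_{7} = v_{3}  →  sig = (3;(1))
  {1,4,6,8}:  v_{1} + v_{4} + v_{6} + v_{8} = v_{2}  →  sig = (4;(1))

Signatures (|P|; sorted positive RHS coefficients), sorted:
{ (2;(1)),  (2;(1,1)),  (2;(1,1,2)),  (2;(1,2)),  (3;()) ×2,  (3;(1)) ×2,  (4;(1)) }


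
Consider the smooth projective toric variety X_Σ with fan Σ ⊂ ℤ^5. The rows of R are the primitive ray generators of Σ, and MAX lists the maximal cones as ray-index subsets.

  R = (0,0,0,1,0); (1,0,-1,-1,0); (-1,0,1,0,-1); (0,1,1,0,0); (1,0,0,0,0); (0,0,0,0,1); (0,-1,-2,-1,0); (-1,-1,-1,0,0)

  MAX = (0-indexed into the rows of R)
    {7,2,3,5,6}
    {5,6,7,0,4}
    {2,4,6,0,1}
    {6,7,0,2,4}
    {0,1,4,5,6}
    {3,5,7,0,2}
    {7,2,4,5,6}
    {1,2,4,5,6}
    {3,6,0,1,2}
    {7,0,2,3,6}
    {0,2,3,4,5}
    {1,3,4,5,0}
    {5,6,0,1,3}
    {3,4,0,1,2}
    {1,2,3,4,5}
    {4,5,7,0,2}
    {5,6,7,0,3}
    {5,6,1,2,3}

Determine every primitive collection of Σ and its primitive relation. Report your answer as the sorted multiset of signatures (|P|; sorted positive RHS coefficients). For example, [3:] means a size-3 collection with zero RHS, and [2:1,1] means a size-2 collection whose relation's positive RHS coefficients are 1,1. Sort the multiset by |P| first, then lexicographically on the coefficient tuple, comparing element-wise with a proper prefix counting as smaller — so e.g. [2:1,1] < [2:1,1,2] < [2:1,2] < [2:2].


5 collections generate NE(X_Σ); each relation:

  P={1,7}:  v_{1} + v_{7} = v_{6}  ⇒ sig = [2:1]
  P={3,4,7}:  v_{3} + v_{4} + v_{7} = 0  ⇒ sig = [3:]
  P={3,4,6}:  v_{3} + v_{4} + v_{6} = v_{1}  ⇒ sig = [3:1]
  P={0,1,2,5}:  v_{0} + v_{1} + v_{2} + v_{5} = 0  ⇒ sig = [4:]
  P={0,2,5,6}:  v_{0} + v_{2} + v_{5} + v_{6} = v_{7}  ⇒ sig = [4:1]

Sorted signature multiset PRS(X):
    [2:1]
    [3:]
    [3:1]
    [4:]
    [4:1]


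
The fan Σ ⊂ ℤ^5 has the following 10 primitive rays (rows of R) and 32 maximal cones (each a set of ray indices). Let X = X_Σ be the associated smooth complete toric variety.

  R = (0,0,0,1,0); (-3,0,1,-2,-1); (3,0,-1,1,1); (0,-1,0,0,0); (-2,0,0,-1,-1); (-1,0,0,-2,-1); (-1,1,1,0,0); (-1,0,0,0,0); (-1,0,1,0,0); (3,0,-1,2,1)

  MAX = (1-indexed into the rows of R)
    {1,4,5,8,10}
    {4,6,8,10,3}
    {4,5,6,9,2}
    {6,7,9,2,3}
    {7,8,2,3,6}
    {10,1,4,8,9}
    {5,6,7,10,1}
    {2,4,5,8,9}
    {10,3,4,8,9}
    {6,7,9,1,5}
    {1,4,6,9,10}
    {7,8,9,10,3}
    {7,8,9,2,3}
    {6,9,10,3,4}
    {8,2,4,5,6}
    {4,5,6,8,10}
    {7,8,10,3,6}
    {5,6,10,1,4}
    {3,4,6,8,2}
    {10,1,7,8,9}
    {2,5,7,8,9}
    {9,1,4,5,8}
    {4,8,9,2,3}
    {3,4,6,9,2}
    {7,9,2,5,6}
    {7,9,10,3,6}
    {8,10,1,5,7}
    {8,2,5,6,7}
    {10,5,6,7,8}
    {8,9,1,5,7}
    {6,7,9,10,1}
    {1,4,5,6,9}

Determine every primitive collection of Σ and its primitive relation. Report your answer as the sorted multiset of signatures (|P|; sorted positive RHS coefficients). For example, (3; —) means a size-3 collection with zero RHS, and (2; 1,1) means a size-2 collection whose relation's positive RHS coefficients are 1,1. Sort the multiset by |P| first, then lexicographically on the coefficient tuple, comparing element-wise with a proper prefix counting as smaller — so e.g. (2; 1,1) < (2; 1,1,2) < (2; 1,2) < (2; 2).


Δ(Σ) — 10 vertices, 8 min non-faces:

  {2,10}:  v_{2} + v_{10} = 0  so sig = (2; —)
  {1,3}:  v_{1} + v_{3} = v_{10}  so sig = (2; 1)
  {4,7}:  v_{4} + v_{7} = v_{9}  so sig = (2; 1)
  {1,2}:  v_{1} + v_{2} = v_{5} + v_{9}  so sig = (2; 1,1)
  {3,5}:  v_{3} + v_{5} = v_{6} + v_{8} + v_{10}  so sig = (2; 1,1,1)
  {1,6,8}:  v_{1} + v_{6} + v_{8} = v_{5}  so sig = (3; 1)
  {5,9,10}:  v_{5} + v_{9} + v_{10} = v_{1}  so sig = (3; 1)
  {6,8,9}:  v_{6} + v_{8} + v_{9} = v_{2}  so sig = (3; 1)

Hence PRS(X_Σ) =
[(2; —), (2; 1), (2; 1), (2; 1,1), (2; 1,1,1), (3; 1), (3; 1), (3; 1)]


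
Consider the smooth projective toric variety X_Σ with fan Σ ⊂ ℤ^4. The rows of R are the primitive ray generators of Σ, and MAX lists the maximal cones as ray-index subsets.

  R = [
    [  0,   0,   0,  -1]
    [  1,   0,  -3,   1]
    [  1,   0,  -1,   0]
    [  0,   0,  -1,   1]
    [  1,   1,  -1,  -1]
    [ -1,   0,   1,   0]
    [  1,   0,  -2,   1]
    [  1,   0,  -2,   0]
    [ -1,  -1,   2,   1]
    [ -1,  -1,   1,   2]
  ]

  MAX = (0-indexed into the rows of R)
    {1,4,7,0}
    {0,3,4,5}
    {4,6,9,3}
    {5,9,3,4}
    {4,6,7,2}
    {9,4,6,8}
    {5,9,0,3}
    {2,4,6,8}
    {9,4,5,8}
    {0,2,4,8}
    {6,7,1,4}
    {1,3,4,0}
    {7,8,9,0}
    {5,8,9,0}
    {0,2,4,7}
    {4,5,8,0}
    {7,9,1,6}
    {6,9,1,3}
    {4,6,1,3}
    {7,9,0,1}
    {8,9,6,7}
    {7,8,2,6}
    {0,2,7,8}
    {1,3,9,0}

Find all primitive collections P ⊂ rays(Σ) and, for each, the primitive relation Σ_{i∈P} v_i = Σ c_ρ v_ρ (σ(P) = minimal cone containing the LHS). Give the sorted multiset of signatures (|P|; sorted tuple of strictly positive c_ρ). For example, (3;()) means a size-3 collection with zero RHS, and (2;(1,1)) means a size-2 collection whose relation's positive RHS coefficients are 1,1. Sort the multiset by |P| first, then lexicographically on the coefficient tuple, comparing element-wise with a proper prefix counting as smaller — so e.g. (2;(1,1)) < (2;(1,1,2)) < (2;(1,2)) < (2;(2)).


Primitive collections (15):

  • {2,5}:  v_{2} + v_{5} = 0 ; sig = (2;())
  • {0,6}:  v_{0} + v_{6} = v_{7} ; sig = (2;(1))
  • {2,3}:  v_{2} + v_{3} = v_{6} ; sig = (2;(1))
  • {3,7}:  v_{3} + v_{7} = v_{1} ; sig = (2;(1))
  • {3,8}:  v_{3} + v_{8} = v_{9} ; sig = (2;(1))
  • {5,6}:  v_{5} + v_{6} = v_{3} ; sig = (2;(1))
  • {1,2}:  v_{1} + v_{2} = v_{6} + v_{7} ; sig = (2;(1,1))
  • {1,8}:  v_{1} + v_{8} = v_{7} + v_{9} ; sig = (2;(1,1))
  • {2,9}:  v_{2} + v_{9} = v_{6} + v_{8} ; sig = (2;(1,1))
  • {5,7}:  v_{5} + v_{7} = v_{0} + v_{3} ; sig = (2;(1,1))
  • {1,5}:  v_{1} + v_{5} = v_{0} + 2·v_{3} ; sig = (2;(1,2))
  • {0,4,9}:  v_{0} + v_{4} + v_{9} = 0 ; sig = (3;())
  • {4,7,8}:  v_{4} + v_{7} + v_{8} = v_{2} ; sig = (3;(1))
  • {4,7,9}:  v_{4} + v_{7} + v_{9} = v_{6} ; sig = (3;(1))
  • {1,4,9}:  v_{1} + v_{4} + v_{9} = v_{3} + v_{6} ; sig = (3;(1,1))

Signatures (|P|; sorted positive RHS coefficients), sorted:
{ (2;()),  (2;(1)) ×5,  (2;(1,1)) ×4,  (2;(1,2)),  (3;()),  (3;(1)) ×2,  (3;(1,1)) }


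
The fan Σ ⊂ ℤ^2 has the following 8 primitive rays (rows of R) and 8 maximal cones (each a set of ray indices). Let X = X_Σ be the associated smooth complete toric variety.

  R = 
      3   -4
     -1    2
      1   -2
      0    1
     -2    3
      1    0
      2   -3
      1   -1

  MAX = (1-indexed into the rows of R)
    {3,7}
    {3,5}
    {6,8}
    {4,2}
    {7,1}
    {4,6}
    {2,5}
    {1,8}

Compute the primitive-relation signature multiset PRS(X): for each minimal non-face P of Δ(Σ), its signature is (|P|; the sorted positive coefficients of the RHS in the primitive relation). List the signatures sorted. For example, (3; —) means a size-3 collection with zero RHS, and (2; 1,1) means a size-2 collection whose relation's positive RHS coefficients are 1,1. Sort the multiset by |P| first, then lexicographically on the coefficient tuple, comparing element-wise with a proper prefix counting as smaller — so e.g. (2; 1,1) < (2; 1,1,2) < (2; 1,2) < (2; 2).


|primitive collections| = 20. Relations:

  • {2,3}:  v_{2} + v_{3} = 0 ; sig = (2; —)
  • {5,7}:  v_{5} + v_{7} = 0 ; sig = (2; —)
  • {1,5}:  v_{1} + v_{5} = v_{8} ; sig = (2; 1)
  • {2,7}:  v_{2} + v_{7} = v_{8} ; sig = (2; 1)
  • {2,8}:  v_{2} + v_{8} = v_{4} ; sig = (2; 1)
  • {3,4}:  v_{3} + v_{4} = v_{8} ; sig = (2; 1)
  • {3,8}:  v_{3} + v_{8} = v_{7} ; sig = (2; 1)
  • {4,8}:  v_{4} + v_{8} = v_{6} ; sig = (2; 1)
  • {5,8}:  v_{5} + v_{8} = v_{2} ; sig = (2; 1)
  • {7,8}:  v_{7} + v_{8} = v_{1} ; sig = (2; 1)
  • {5,6}:  v_{5} + v_{6} = v_{2} + v_{4} ; sig = (2; 1,1)
  • {1,2}:  v_{1} + v_{2} = 2·v_{8} ; sig = (2; 2)
  • {1,3}:  v_{1} + v_{3} = 2·v_{7} ; sig = (2; 2)
  • {2,6}:  v_{2} + v_{6} = 2·v_{4} ; sig = (2; 2)
  • {3,6}:  v_{3} + v_{6} = 2·v_{8} ; sig = (2; 2)
  • {4,5}:  v_{4} + v_{5} = 2·v_{2} ; sig = (2; 2)
  • {4,7}:  v_{4} + v_{7} = 2·v_{8} ; sig = (2; 2)
  • {1,4}:  v_{1} + v_{4} = 3·v_{8} ; sig = (2; 3)
  • {6,7}:  v_{6} + v_{7} = 3·v_{8} ; sig = (2; 3)
  • {1,6}:  v_{1} + v_{6} = 4·v_{8} ; sig = (2; 4)

Signatures (|P|; sorted positive RHS coefficients), sorted:
    |P|=2: 20 collections, coeffs (), (), (1), (1), (1), (1), (1), (1), (1), (1), (1,1), (2), (2), (2), (2), (2), (2), (3), (3), (4)
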